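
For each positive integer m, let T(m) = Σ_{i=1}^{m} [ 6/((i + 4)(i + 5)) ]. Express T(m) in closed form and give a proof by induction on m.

We claim T(m) = 6m/(5(m + 5)) for all m ≥ 1.
Base case (m = 1): T(1) = 1/5, and the closed form gives 1/5. They agree.
Inductive step: suppose the statement holds for some i ≥ 1, so T(i) = 6i/(5(i + 5)).
Then T(i+1) = T(i) + (6/((i + 5)(i + 6))) = (6i/(5(i + 5))) + (6/((i + 5)(i + 6))).
Simplifying, T(i+1) = 6(i + 1)/(5(i + 6)) = 6(i+1)/(5((i+1) + 5)),
which is the closed form with m = i+1.
This completes the induction.

T(m) = 6m/(5(m + 5))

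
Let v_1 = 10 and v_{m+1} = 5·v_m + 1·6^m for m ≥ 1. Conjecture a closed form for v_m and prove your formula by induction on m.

Computing the first terms: v_1 = 10, v_2 = 56, v_3 = 316. This suggests v_m = 4·5^(m - 1) + 6^m.
For the base case m = 1: the formula gives 10 = 10 = v_1.
Inductive step: assume the claim holds for m = j, so v_j = 4·5^(j - 1) + 6^j.
Then v_{j+1} = 5·v_j + 1·6^j = 5·(4·5^(j - 1) + 6^j) + 1·6^j = 4·5^j + 6^(j + 1) = 4·5^((j+1) - 1) + 6^(j+1),
which is the claimed formula at m = j+1.
This completes the induction.

v_m = 4·5^(m - 1) + 6^m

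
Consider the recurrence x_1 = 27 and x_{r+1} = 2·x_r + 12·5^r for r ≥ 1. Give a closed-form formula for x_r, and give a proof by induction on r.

Computing the first terms: x_1 = 27, x_2 = 114, x_3 = 528. This suggests x_r = 7·2^(r - 1) + 4·5^r.
Base step (r = 1): the formula gives 27 = 27 = x_1.
Inductive step: assume the claim holds for r = j, so x_j = 7·2^(j - 1) + 4·5^j.
Then x_{j+1} = 2·x_j + 12·5^j = 2·(7·2^(j - 1) + 4·5^j) + 12·5^j = 7·2^j + 4·5^(j + 1) = 7·2^((j+1) - 1) + 4·5^(j+1),
which is the claimed formula at r = j+1.
By induction, the statement is established for all r ≥ 1.

x_r = 7·2^(r - 1) + 4·5^r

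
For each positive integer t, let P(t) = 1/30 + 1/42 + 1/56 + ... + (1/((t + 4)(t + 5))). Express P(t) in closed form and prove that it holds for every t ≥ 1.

P(t) = t/(5(t + 5))

We claim P(t) = t/(5(t + 5)) for all t ≥ 1.
Base case (t = 1): P(1) = 1/30, and the closed form gives 1/30. They agree.
Suppose the result is true for t = m, so P(m) = m/(5(m + 5)).
Then P(m+1) = P(m) + (1/((m + 5)(m + 6))) = (m/(5(m + 5))) + (1/((m + 5)(m + 6))).
Simplifying, P(m+1) = (m + 1)/(5(m + 6)) = (m+1)/(5((m+1) + 5)),
which is the closed form with t = m+1.
Hence, by induction on t, the claim holds for every t ≥ 1.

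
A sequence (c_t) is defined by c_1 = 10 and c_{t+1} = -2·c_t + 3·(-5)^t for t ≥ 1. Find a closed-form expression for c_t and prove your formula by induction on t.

c_t = 5(-2)^(t - 1) - (-5)^t

Computing the first terms: c_1 = 10, c_2 = -35, c_3 = 145. This suggests c_t = 5(-2)^(t - 1) - (-5)^t.
When t = 1: the formula gives 10 = 10 = c_1.
For the inductive step, assume it holds for an arbitrary j ≥ 1, so c_j = 5(-2)^(j - 1) - (-5)^j.
Then c_{j+1} = -2·c_j + 3·(-5)^j = -2·(5(-2)^(j - 1) - (-5)^j) + 3·(-5)^j = 5(-2)^j - (-5)^(j + 1) = 5(-2)^((j+1) - 1) - (-5)^(j+1),
which is the claimed formula at t = j+1.
Hence, by induction on t, the claim holds for every t ≥ 1.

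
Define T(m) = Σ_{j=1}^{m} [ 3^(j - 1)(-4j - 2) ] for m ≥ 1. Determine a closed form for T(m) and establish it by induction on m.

T(m) = -2·3^m·m

We claim T(m) = -2·3^m·m for all m ≥ 1.
For the base case m = 1: T(1) = -6, and the closed form gives -6. They agree.
Inductive step: assume the claim holds for m = j, so T(j) = -2·3^j·j.
Then T(j+1) = T(j) + (3^j(-4j - 6)) = (-2·3^j·j) + (3^j(-4j - 6)).
Simplifying, T(j+1) = 6·3^j(-j - 1) = -2·3^(j+1)·(j+1),
which is the closed form with m = j+1.
By the principle of mathematical induction, the result holds for all m ≥ 1.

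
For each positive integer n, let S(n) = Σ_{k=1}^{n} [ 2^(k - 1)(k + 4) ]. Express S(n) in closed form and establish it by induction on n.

S(n) = 2^n(n + 3) - 3

We claim S(n) = 2^n(n + 3) - 3 for all n ≥ 1.
Base step (n = 1): S(1) = 5, and the closed form gives 5. They agree.
Suppose the result is true for n = k, so S(k) = 2^k(k + 3) - 3.
Then S(k+1) = S(k) + (2^k(k + 5)) = (2^k(k + 3) - 3) + (2^k(k + 5)).
Simplifying, S(k+1) = 2^(k + 1)k + 2^(k + 3) - 3 = 2^(k+1)((k+1) + 3) - 3,
which is the closed form with n = k+1.
By induction, the statement is established for all n ≥ 1.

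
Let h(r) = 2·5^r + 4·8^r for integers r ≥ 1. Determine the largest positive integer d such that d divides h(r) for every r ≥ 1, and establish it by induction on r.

Computing the first values: h(1) = 42 and h(2) = 306; gcd(42, 306) = 6, so d ≤ 6.
We prove 6 | 2·5^r + 4·8^r for all r ≥ 1 by induction on r.
Base step (r = 1): h(1) = 42 = 6·(7), so 6 | h(1).
Suppose the result is true for r = k, i.e. 6 | h(k). Then
h(k+1) − 8·h(k) = (2·5^(k+1) + 4·8^(k+1)) − 8·(2·5^k + 4·8^k) = (2)·5^k·(5 − 8) = (-6)·5^k. Since 6 | h(k) by the inductive hypothesis, 6 | 8·h(k); and 6 | -6 since -6 = 6·-1. Therefore 6 | h(k+1).
This completes the induction.
Therefore the largest such d is 6.

d = 6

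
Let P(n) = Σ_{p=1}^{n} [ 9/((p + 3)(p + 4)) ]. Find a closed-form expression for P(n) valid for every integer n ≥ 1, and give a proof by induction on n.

P(n) = 9n/(4(n + 4))

We claim P(n) = 9n/(4(n + 4)) for all n ≥ 1.
For the base case n = 1: P(1) = 9/20, and the closed form gives 9/20. They agree.
Inductive step: suppose the statement holds for some p ≥ 1, so P(p) = 9p/(4(p + 4)).
Then P(p+1) = P(p) + (9/((p + 4)(p + 5))) = (9p/(4(p + 4))) + (9/((p + 4)(p + 5))).
Simplifying, P(p+1) = 9(p + 1)/(4(p + 5)) = 9(p+1)/(4((p+1) + 4)),
which is the closed form with n = p+1.
Hence, by induction on n, the claim holds for every n ≥ 1.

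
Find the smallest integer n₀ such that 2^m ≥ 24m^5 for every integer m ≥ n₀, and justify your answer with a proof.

At m = 28: 268435456 < 413048832, so the inequality fails and n₀ ≥ 29. We prove 2^m ≥ 24m^5 for all m ≥ 29.
When m = 29: 2^m = 536870912 and 24m^5 = 492267576, so 536870912 ≥ 492267576.
Suppose the result is true for m = j, so 2^j ≥ 24j^5.
Then 2^(j + 1) = 2·(2^j) ≥ 2·(24j^5).
Also, for j ≥ 29 we have 2·(24j^5) ≥ 24(j+1)^5, since 2 ≥ (1 + 1/j)^5 for all j ≥ 29.
Combining, 2^(j + 1) ≥ 24(j+1)^5.
By the principle of mathematical induction, the result holds for all m ≥ 29.
Hence the smallest such n₀ is 29.

n₀ = 29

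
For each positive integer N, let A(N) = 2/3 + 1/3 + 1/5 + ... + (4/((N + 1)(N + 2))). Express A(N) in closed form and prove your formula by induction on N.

A(N) = 2N/(N + 2)

We claim A(N) = 2N/(N + 2) for all N ≥ 1.
Base case (N = 1): A(1) = 2/3, and the closed form gives 2/3. They agree.
For the inductive step, assume it holds for an arbitrary m ≥ 1, so A(m) = 2m/(m + 2).
Then A(m+1) = A(m) + (4/((m + 2)(m + 3))) = (2m/(m + 2)) + (4/((m + 2)(m + 3))).
Simplifying, A(m+1) = 2(m + 1)/(m + 3) = 2(m+1)/((m+1) + 2),
which is the closed form with N = m+1.
By the principle of mathematical induction, the result holds for all N ≥ 1.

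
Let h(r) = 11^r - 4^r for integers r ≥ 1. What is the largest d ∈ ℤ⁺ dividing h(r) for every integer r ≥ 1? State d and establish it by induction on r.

Computing the first values: h(1) = 7 and h(2) = 105; gcd(7, 105) = 7, so d ≤ 7.
We prove 7 | 11^r - 4^r for all r ≥ 1 by induction on r.
Base step (r = 1): h(1) = 7 = 7·(1), so 7 | h(1).
Inductive step: suppose the statement holds for some j ≥ 1, i.e. 7 | h(j). Then
11^{j+1} − 4^{j+1} = 11·11^j − 4·4^j = 11·(11^j − 4^j) + (7)·4^j. The first term is divisible by 7 by the inductive hypothesis, and the second term (7)·4^j is divisible by 7 since 7 | 7. Hence 7 | h(j+1).
This completes the induction.
Therefore the largest such d is 7.

d = 7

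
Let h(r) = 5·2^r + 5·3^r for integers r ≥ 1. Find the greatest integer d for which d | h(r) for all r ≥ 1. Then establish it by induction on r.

d = 5

Computing the first values: h(1) = 25 and h(2) = 65; gcd(25, 65) = 5, so d ≤ 5.
We prove 5 | 5·2^r + 5·3^r for all r ≥ 1 by induction on r.
For the base case r = 1: h(1) = 25 = 5·(5), so 5 | h(1).
For the inductive step, assume it holds for an arbitrary i ≥ 1, i.e. 5 | h(i). Then
h(i+1) − 3·h(i) = (5·2^(i+1) + 5·3^(i+1)) − 3·(5·2^i + 5·3^i) = (5)·2^i·(2 − 3) = (-5)·2^i. Since 5 | h(i) by the inductive hypothesis, 5 | 3·h(i); and 5 | -5 since -5 = 5·-1. Therefore 5 | h(i+1).
This completes the induction.
Therefore the largest such d is 5.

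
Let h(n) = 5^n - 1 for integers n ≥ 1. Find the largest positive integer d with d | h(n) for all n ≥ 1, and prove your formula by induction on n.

Computing the first values: h(1) = 4 and h(2) = 24; gcd(4, 24) = 4, so d ≤ 4.
We prove 4 | 5^n - 1 for all n ≥ 1 by induction on n.
Base step (n = 1): h(1) = 4 = 4·(1), so 4 | h(1).
For the inductive step, assume it holds for an arbitrary m ≥ 1, i.e. 4 | h(m). Then
5^{m+1} − 1^{m+1} = 5·5^m − 1·1^m = 5·(5^m − 1^m) + (4)·1^m. The first term is divisible by 4 by the inductive hypothesis, and the second term (4)·1^m is divisible by 4 since 4 | 4. Hence 4 | h(m+1).
Hence, by induction on n, the claim holds for every n ≥ 1.
Therefore the largest such d is 4.

d = 4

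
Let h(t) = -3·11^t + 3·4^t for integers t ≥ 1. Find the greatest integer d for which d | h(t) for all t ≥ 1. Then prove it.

Computing the first values: h(1) = -21 and h(2) = -315; gcd(-21, -315) = 21, so d ≤ 21.
We prove 21 | -3·11^t + 3·4^t for all t ≥ 1 by induction on t.
For the base case t = 1: h(1) = -21 = 21·(-1), so 21 | h(1).
Suppose the result is true for t = p, i.e. 21 | h(p). Then
h(p+1) − 11·h(p) = (-3·11^(p+1) + 3·4^(p+1)) − 11·(-3·11^p + 3·4^p) = (3)·4^p·(4 − 11) = (-21)·4^p. Since 21 | h(p) by the inductive hypothesis, 21 | 11·h(p); and 21 | -21 since -21 = 21·-1. Therefore 21 | h(p+1).
Hence, by induction on t, the claim holds for every t ≥ 1.
Therefore the largest such d is 21.

d = 21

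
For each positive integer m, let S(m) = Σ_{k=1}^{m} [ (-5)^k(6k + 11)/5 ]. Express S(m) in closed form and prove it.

We claim S(m) = (-5)^m(m + 2) - 2 for all m ≥ 1.
Base case (m = 1): S(1) = -17, and the closed form gives -17. They agree.
Suppose the result is true for m = k, so S(k) = (-5)^k(k + 2) - 2.
Then S(k+1) = S(k) + ((-5)^k(-6k - 17)) = ((-5)^k(k + 2) - 2) + ((-5)^k(-6k - 17)).
Simplifying, S(k+1) = -5(-5)^k·k - 15(-5)^k - 2 = (-5)^(k+1)((k+1) + 2) - 2,
which is the closed form with m = k+1.
This completes the induction.

S(m) = (-5)^m(m + 2) - 2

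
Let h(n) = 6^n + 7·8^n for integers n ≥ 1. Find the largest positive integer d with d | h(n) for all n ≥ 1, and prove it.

Computing the first values: h(1) = 62 and h(2) = 484; gcd(62, 484) = 2, so d ≤ 2.
We prove 2 | 6^n + 7·8^n for all n ≥ 1 by induction on n.
Base step (n = 1): h(1) = 62 = 2·(31), so 2 | h(1).
Inductive step: assume the claim holds for n = p, i.e. 2 | h(p). Then
h(p+1) − 8·h(p) = (6^(p+1) + 7·8^(p+1)) − 8·(6^p + 7·8^p) = (1)·6^p·(6 − 8) = (-2)·6^p. Since 2 | h(p) by the inductive hypothesis, 2 | 8·h(p); and 2 | -2 since -2 = 2·-1. Therefore 2 | h(p+1).
By induction, the statement is established for all n ≥ 1.
Therefore the largest such d is 2.

d = 2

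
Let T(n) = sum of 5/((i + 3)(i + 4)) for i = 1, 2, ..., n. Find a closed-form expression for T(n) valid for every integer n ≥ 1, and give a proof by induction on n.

T(n) = 5n/(4(n + 4))

We claim T(n) = 5n/(4(n + 4)) for all n ≥ 1.
Base case (n = 1): T(1) = 1/4, and the closed form gives 1/4. They agree.
Inductive step: suppose the statement holds for some i ≥ 1, so T(i) = 5i/(4(i + 4)).
Then T(i+1) = T(i) + (5/((i + 4)(i + 5))) = (5i/(4(i + 4))) + (5/((i + 4)(i + 5))).
Simplifying, T(i+1) = 5(i + 1)/(4(i + 5)) = 5(i+1)/(4((i+1) + 4)),
which is the closed form with n = i+1.
This completes the induction.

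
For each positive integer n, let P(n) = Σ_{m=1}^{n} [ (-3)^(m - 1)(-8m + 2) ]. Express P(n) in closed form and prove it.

P(n) = 2(-3)^n·n

We claim P(n) = 2(-3)^n·n for all n ≥ 1.
Base step (n = 1): P(1) = -6, and the closed form gives -6. They agree.
Suppose the result is true for n = m, so P(m) = 2(-3)^m·m.
Then P(m+1) = P(m) + ((-3)^m(-8m - 6)) = (2(-3)^m·m) + ((-3)^m(-8m - 6)).
Simplifying, P(m+1) = (-3)^(m + 1)(2m + 2) = 2(-3)^(m+1)·(m+1),
which is the closed form with n = m+1.
By the principle of mathematical induction, the result holds for all n ≥ 1.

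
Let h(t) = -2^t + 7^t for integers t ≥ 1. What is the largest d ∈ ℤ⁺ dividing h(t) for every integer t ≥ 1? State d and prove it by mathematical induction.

d = 5

Computing the first values: h(1) = 5 and h(2) = 45; gcd(5, 45) = 5, so d ≤ 5.
We prove 5 | -2^t + 7^t for all t ≥ 1 by induction on t.
For the base case t = 1: h(1) = 5 = 5·(1), so 5 | h(1).
For the inductive step, assume it holds for an arbitrary j ≥ 1, i.e. 5 | h(j). Then
7^{j+1} − 2^{j+1} = 7·7^j − 2·2^j = 7·(7^j − 2^j) + (5)·2^j. The first term is divisible by 5 by the inductive hypothesis, and the second term (5)·2^j is divisible by 5 since 5 | 5. Hence 5 | h(j+1).
By the principle of mathematical induction, the result holds for all t ≥ 1.
Therefore the largest such d is 5.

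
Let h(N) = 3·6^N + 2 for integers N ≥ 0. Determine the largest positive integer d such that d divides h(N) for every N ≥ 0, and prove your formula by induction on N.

Computing the first values: h(0) = 5 and h(1) = 20; gcd(5, 20) = 5, so d ≤ 5.
We prove 5 | 3·6^N + 2 for all N ≥ 0 by induction on N.
Base step (N = 0): h(0) = 5 = 5·(1), so 5 | h(0).
Suppose the result is true for N = i, i.e. 5 | h(i). Then
h(i+1) = 3·6^(i+1) + 2 = 6·(3·6^i + 2) - 10 = 6·h(i) - 10. The first term is divisible by 5 by the inductive hypothesis, and -10 is divisible by 5. Hence 5 | h(i+1).
Hence, by induction on N, the claim holds for every N ≥ 0.
Therefore the largest such d is 5.

d = 5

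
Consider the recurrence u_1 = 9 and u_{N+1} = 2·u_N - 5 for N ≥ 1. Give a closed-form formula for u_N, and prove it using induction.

u_N = 2^(N + 1) + 5

Computing the first terms: u_1 = 9, u_2 = 13, u_3 = 21. This suggests u_N = 2^(N + 1) + 5.
Base case (N = 1): the formula gives 9 = 9 = u_1.
Inductive step: assume the claim holds for N = i, so u_i = 2^(i + 1) + 5.
Then u_{i+1} = 2·u_i - 5 = 2·(2^(i + 1) + 5) - 5 = 2^(i + 2) + 5 = 2^((i+1) + 1) + 5,
which is the claimed formula at N = i+1.
By the principle of mathematical induction, the result holds for all N ≥ 1.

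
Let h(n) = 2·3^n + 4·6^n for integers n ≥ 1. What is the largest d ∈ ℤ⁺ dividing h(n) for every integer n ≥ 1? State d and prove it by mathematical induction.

Computing the first values: h(1) = 30 and h(2) = 162; gcd(30, 162) = 6, so d ≤ 6.
We prove 6 | 2·3^n + 4·6^n for all n ≥ 1 by induction on n.
For the base case n = 1: h(1) = 30 = 6·(5), so 6 | h(1).
For the inductive step, assume it holds for an arbitrary m ≥ 1, i.e. 6 | h(m). Then
h(m+1) − 6·h(m) = (2·3^(m+1) + 4·6^(m+1)) − 6·(2·3^m + 4·6^m) = (2)·3^m·(3 − 6) = (-6)·3^m. Since 6 | h(m) by the inductive hypothesis, 6 | 6·h(m); and 6 | -6 since -6 = 6·-1. Therefore 6 | h(m+1).
Hence, by induction on n, the claim holds for every n ≥ 1.
Therefore the largest such d is 6.

d = 6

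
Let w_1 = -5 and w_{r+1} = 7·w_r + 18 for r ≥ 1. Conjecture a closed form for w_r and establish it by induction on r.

Computing the first terms: w_1 = -5, w_2 = -17, w_3 = -101. This suggests w_r = -2·7^(r - 1) - 3.
For the base case r = 1: the formula gives -5 = -5 = w_1.
Inductive step: assume the claim holds for r = i, so w_i = -2·7^(i - 1) - 3.
Then w_{i+1} = 7·w_i + 18 = 7·(-2·7^(i - 1) - 3) + 18 = -2·7^i - 3 = -2·7^((i+1) - 1) - 3,
which is the claimed formula at r = i+1.
Hence, by induction on r, the claim holds for every r ≥ 1.

w_r = -2·7^(r - 1) - 3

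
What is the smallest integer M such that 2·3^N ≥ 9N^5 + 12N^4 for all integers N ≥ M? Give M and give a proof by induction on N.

M = 14

At N = 13: 3188646 < 3684369, so the inequality fails and M ≥ 14. We prove 2·3^N ≥ 9N^5 + 12N^4 for all N ≥ 14.
For the base case N = 14: 2·3^N = 9565938 and 9N^5 + 12N^4 = 5301408, so 9565938 ≥ 5301408.
Inductive step: suppose the statement holds for some r ≥ 14, so 2·3^r ≥ 9r^5 + 12r^4.
Then 2·3^(r + 1) = 3·(2·3^r) ≥ 3·(9r^5 + 12r^4).
Also, for r ≥ 14 we have 3·(9r^5 + 12r^4) ≥ 9(r+1)^5 + 12(r+1)^4, since 3·(9r^5 + 12r^4) − (9(r+1)^5 + 12(r+1)^4) = 18r^5 - 21r^4 - 138r^3 - 162r^2 - 93r - 21, which is nonnegative for all r ≥ 14.
Combining, 2·3^(r + 1) ≥ 9(r+1)^5 + 12(r+1)^4.
This completes the induction.
Hence the smallest such M is 14.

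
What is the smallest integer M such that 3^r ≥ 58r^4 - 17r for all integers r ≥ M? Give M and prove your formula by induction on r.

M = 14

At r = 13: 1594323 < 1656317, so the inequality fails and M ≥ 14. We prove 3^r ≥ 58r^4 - 17r for all r ≥ 14.
When r = 14: 3^r = 4782969 and 58r^4 - 17r = 2227890, so 4782969 ≥ 2227890.
Inductive step: suppose the statement holds for some m ≥ 14, so 3^m ≥ 58m^4 - 17m.
Then 3^(m + 1) = 3·(3^m) ≥ 3·(58m^4 - 17m).
Also, for m ≥ 14 we have 3·(58m^4 - 17m) ≥ 58(m+1)^4 - 17(m+1), since 3·(58m^4 - 17m) − (58(m+1)^4 - 17(m+1)) = 116m^4 - 232m^3 - 348m^2 - 266m - 41, which is nonnegative for all m ≥ 14.
Combining, 3^(m + 1) ≥ 58(m+1)^4 - 17(m+1).
This completes the induction.
Hence the smallest such M is 14.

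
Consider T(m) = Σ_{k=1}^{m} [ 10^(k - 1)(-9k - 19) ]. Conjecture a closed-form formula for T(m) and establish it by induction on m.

We claim T(m) = -10^m(m + 2) + 2 for all m ≥ 1.
Base step (m = 1): T(1) = -28, and the closed form gives -28. They agree.
Inductive step: assume the claim holds for m = k, so T(k) = -10^k(k + 2) + 2.
Then T(k+1) = T(k) + (10^k(-9k - 28)) = (-10^k(k + 2) + 2) + (10^k(-9k - 28)).
Simplifying, T(k+1) = -10·10^k·k - 30·10^k + 2 = -10^(k+1)((k+1) + 2) + 2,
which is the closed form with m = k+1.
Hence, by induction on m, the claim holds for every m ≥ 1.

T(m) = -10^m(m + 2) + 2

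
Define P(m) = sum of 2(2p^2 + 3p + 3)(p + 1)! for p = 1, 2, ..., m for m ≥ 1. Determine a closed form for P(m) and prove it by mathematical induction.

We claim P(m) = (4m + 2)(m + 2)! - 4 for all m ≥ 1.
Base step (m = 1): P(1) = 32, and the closed form gives 32. They agree.
For the inductive step, assume it holds for an arbitrary p ≥ 1, so P(p) = (4p + 2)(p + 2)! - 4.
Then P(p+1) = P(p) + (2(2p^2 + 7p + 8)(p + 2)!) = ((4p + 2)(p + 2)! - 4) + (2(2p^2 + 7p + 8)(p + 2)!).
Simplifying, P(p+1) = (4(p+1) + 2)((p+1) + 2)! - 4,
which is the closed form with m = p+1.
Hence, by induction on m, the claim holds for every m ≥ 1.

P(m) = (4m + 2)(m + 2)! - 4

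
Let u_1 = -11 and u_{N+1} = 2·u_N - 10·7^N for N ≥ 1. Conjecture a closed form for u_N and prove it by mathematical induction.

Computing the first terms: u_1 = -11, u_2 = -92, u_3 = -674. This suggests u_N = 3·2^(N - 1) - 2·7^N.
Base case (N = 1): the formula gives -11 = -11 = u_1.
Suppose the result is true for N = m, so u_m = 3·2^(m - 1) - 2·7^m.
Then u_{m+1} = 2·u_m - 10·7^m = 2·(3·2^(m - 1) - 2·7^m) - 10·7^m = 3·2^m - 2·7^(m + 1) = 3·2^((m+1) - 1) - 2·7^(m+1),
which is the claimed formula at N = m+1.
By induction, the statement is established for all N ≥ 1.

u_N = 3·2^(N - 1) - 2·7^N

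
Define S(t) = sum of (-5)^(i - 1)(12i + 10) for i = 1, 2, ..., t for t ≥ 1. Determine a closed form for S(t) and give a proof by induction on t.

We claim S(t) = -2(-5)^t(t + 1) + 2 for all t ≥ 1.
Base step (t = 1): S(1) = 22, and the closed form gives 22. They agree.
Inductive step: suppose the statement holds for some i ≥ 1, so S(i) = -2(-5)^i(i + 1) + 2.
Then S(i+1) = S(i) + ((-5)^i(12i + 22)) = (-2(-5)^i(i + 1) + 2) + ((-5)^i(12i + 22)).
Simplifying, S(i+1) = 10(-5)^i·i + 20(-5)^i + 2 = -2(-5)^(i+1)((i+1) + 1) + 2,
which is the closed form with t = i+1.
By the principle of mathematical induction, the result holds for all t ≥ 1.

S(t) = -2(-5)^t(t + 1) + 2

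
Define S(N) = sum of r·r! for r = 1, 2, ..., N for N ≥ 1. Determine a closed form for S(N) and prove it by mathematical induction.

We claim S(N) = (N + 1)N! - 1 for all N ≥ 1.
Base step (N = 1): S(1) = 1, and the closed form gives 1. They agree.
Suppose the result is true for N = r, so S(r) = (r + 1)r! - 1.
Then S(r+1) = S(r) + ((r + 1)(r + 1)!) = ((r + 1)r! - 1) + ((r + 1)(r + 1)!).
Simplifying, S(r+1) = ((r+1) + 1)(r+1)! - 1,
which is the closed form with N = r+1.
By induction, the statement is established for all N ≥ 1.

S(N) = (N + 1)N! - 1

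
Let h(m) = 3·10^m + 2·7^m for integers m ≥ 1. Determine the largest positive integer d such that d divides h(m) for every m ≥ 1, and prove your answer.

Computing the first values: h(1) = 44 and h(2) = 398; gcd(44, 398) = 2, so d ≤ 2.
We prove 2 | 3·10^m + 2·7^m for all m ≥ 1 by induction on m.
For the base case m = 1: h(1) = 44 = 2·(22), so 2 | h(1).
Inductive step: assume the claim holds for m = k, i.e. 2 | h(k). Then
h(k+1) − 10·h(k) = (3·10^(k+1) + 2·7^(k+1)) − 10·(3·10^k + 2·7^k) = (2)·7^k·(7 − 10) = (-6)·7^k. Since 2 | h(k) by the inductive hypothesis, 2 | 10·h(k); and 2 | -6 since -6 = 2·-3. Therefore 2 | h(k+1).
This completes the induction.
Therefore the largest such d is 2.

d = 2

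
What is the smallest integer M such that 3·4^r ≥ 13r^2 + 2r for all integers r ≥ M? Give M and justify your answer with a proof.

At r = 2: 48 < 56, so the inequality fails and M ≥ 3. We prove 3·4^r ≥ 13r^2 + 2r for all r ≥ 3.
For the base case r = 3: 3·4^r = 192 and 13r^2 + 2r = 123, so 192 ≥ 123.
Suppose the result is true for r = m, so 3·4^m ≥ 13m^2 + 2m.
Then 3·4^(m + 1) = 4·(3·4^m) ≥ 4·(13m^2 + 2m).
Also, for m ≥ 3 we have 4·(13m^2 + 2m) ≥ 13(m+1)^2 + 2(m+1), since 4·(13m^2 + 2m) − (13(m+1)^2 + 2(m+1)) = 39m^2 - 20m - 15, which is nonnegative for all m ≥ 3.
Combining, 3·4^(m + 1) ≥ 13(m+1)^2 + 2(m+1).
By induction, the statement is established for all r ≥ 3.
Hence the smallest such M is 3.

M = 3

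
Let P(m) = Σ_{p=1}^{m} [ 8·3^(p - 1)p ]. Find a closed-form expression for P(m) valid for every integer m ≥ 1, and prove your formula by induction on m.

We claim P(m) = 2·3^m(2m - 1) + 2 for all m ≥ 1.
When m = 1: P(1) = 8, and the closed form gives 8. They agree.
Inductive step: suppose the statement holds for some p ≥ 1, so P(p) = 2·3^p(2p - 1) + 2.
Then P(p+1) = P(p) + (8·3^p(p + 1)) = (2·3^p(2p - 1) + 2) + (8·3^p(p + 1)).
Simplifying, P(p+1) = 12·3^p·p + 6·3^p + 2 = 2·3^(p+1)(2(p+1) - 1) + 2,
which is the closed form with m = p+1.
This completes the induction.

P(m) = 2·3^m(2m - 1) + 2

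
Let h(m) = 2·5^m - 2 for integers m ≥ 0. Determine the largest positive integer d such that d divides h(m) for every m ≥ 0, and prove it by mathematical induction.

Computing the first values: h(0) = 0 and h(1) = 8; gcd(0, 8) = 8, so d ≤ 8.
We prove 8 | 2·5^m - 2 for all m ≥ 0 by induction on m.
Base case (m = 0): h(0) = 0 = 8·(0), so 8 | h(0).
Suppose the result is true for m = r, i.e. 8 | h(r). Then
h(r+1) = 2·5^(r+1) - 2 = 5·(2·5^r - 2) + 8 = 5·h(r) + 8. The first term is divisible by 8 by the inductive hypothesis, and 8 is divisible by 8. Hence 8 | h(r+1).
By induction, the statement is established for all m ≥ 0.
Therefore the largest such d is 8.

d = 8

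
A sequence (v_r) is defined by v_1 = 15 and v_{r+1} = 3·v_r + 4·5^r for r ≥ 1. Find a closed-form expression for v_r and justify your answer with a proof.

Computing the first terms: v_1 = 15, v_2 = 65, v_3 = 295. This suggests v_r = 5·3^(r - 1) + 2·5^r.
Base case (r = 1): the formula gives 15 = 15 = v_1.
Inductive step: assume the claim holds for r = i, so v_i = 5·3^(i - 1) + 2·5^i.
Then v_{i+1} = 3·v_i + 4·5^i = 3·(5·3^(i - 1) + 2·5^i) + 4·5^i = 5·3^i + 2·5^(i + 1) = 5·3^((i+1) - 1) + 2·5^(i+1),
which is the claimed formula at r = i+1.
By induction, the statement is established for all r ≥ 1.

v_r = 5·3^(r - 1) + 2·5^r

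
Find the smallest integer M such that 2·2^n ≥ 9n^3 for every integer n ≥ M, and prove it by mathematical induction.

At n = 13: 16384 < 19773, so the inequality fails and M ≥ 14. We prove 2·2^n ≥ 9n^3 for all n ≥ 14.
Base case (n = 14): 2·2^n = 32768 and 9n^3 = 24696, so 32768 ≥ 24696.
Inductive step: suppose the statement holds for some i ≥ 14, so 2·2^i ≥ 9i^3.
Then 2·2^(i + 1) = 2·(2·2^i) ≥ 2·(9i^3).
Also, for i ≥ 14 we have 2·(9i^3) ≥ 9(i+1)^3, since 2 ≥ (1 + 1/i)^3 for all i ≥ 14.
Combining, 2·2^(i + 1) ≥ 9(i+1)^3.
By induction, the statement is established for all n ≥ 14.
Hence the smallest such M is 14.

M = 14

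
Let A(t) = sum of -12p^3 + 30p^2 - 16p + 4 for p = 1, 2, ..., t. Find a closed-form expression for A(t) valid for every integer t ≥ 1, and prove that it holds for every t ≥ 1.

We claim A(t) = -t(3t^3 - 4t^2 - 4t - 1) for all t ≥ 1.
When t = 1: A(1) = 6, and the closed form gives 6. They agree.
Suppose the result is true for t = p, so A(p) = p(-3p^3 + 4p^2 + 4p + 1).
Then A(p+1) = A(p) + (-12p^3 - 6p^2 + 8p + 6) = (p(-3p^3 + 4p^2 + 4p + 1)) + (-12p^3 - 6p^2 + 8p + 6).
Simplifying, A(p+1) = -(p + 1)(3p^3 + 5p^2 - 3p - 6) = -(p+1)(3(p+1)^3 - 4(p+1)^2 - 4(p+1) - 1),
which is the closed form with t = p+1.
Hence, by induction on t, the claim holds for every t ≥ 1.

A(t) = -t(3t^3 - 4t^2 - 4t - 1)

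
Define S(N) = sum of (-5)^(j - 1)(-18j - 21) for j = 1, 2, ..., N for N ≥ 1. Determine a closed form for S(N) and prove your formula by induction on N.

We claim S(N) = (-5)^N(3N + 4) - 4 for all N ≥ 1.
When N = 1: S(1) = -39, and the closed form gives -39. They agree.
For the inductive step, assume it holds for an arbitrary j ≥ 1, so S(j) = (-5)^j(3j + 4) - 4.
Then S(j+1) = S(j) + ((-5)^j(-18j - 39)) = ((-5)^j(3j + 4) - 4) + ((-5)^j(-18j - 39)).
Simplifying, S(j+1) = -15(-5)^j·j - 35(-5)^j - 4 = (-5)^(j+1)(3(j+1) + 4) - 4,
which is the closed form with N = j+1.
By induction, the statement is established for all N ≥ 1.

S(N) = (-5)^N(3N + 4) - 4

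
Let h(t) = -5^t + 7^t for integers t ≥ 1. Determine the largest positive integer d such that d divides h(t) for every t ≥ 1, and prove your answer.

d = 2

Computing the first values: h(1) = 2 and h(2) = 24; gcd(2, 24) = 2, so d ≤ 2.
We prove 2 | -5^t + 7^t for all t ≥ 1 by induction on t.
For the base case t = 1: h(1) = 2 = 2·(1), so 2 | h(1).
For the inductive step, assume it holds for an arbitrary k ≥ 1, i.e. 2 | h(k). Then
7^{k+1} − 5^{k+1} = 7·7^k − 5·5^k = 7·(7^k − 5^k) + (2)·5^k. The first term is divisible by 2 by the inductive hypothesis, and the second term (2)·5^k is divisible by 2 since 2 | 2. Hence 2 | h(k+1).
Hence, by induction on t, the claim holds for every t ≥ 1.
Therefore the largest such d is 2.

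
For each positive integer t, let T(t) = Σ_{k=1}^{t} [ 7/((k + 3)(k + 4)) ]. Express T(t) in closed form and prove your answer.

We claim T(t) = 7t/(4(t + 4)) for all t ≥ 1.
Base case (t = 1): T(1) = 7/20, and the closed form gives 7/20. They agree.
For the inductive step, assume it holds for an arbitrary k ≥ 1, so T(k) = 7k/(4(k + 4)).
Then T(k+1) = T(k) + (7/((k + 4)(k + 5))) = (7k/(4(k + 4))) + (7/((k + 4)(k + 5))).
Simplifying, T(k+1) = 7(k + 1)/(4(k + 5)) = 7(k+1)/(4((k+1) + 4)),
which is the closed form with t = k+1.
By the principle of mathematical induction, the result holds for all t ≥ 1.

T(t) = 7t/(4(t + 4))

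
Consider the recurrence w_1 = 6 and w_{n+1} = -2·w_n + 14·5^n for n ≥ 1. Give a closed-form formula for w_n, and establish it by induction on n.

Computing the first terms: w_1 = 6, w_2 = 58, w_3 = 234. This suggests w_n = -(-2)^(n + 1) + 2·5^n.
Base step (n = 1): the formula gives 6 = 6 = w_1.
For the inductive step, assume it holds for an arbitrary r ≥ 1, so w_r = -(-2)^(r + 1) + 2·5^r.
Then w_{r+1} = -2·w_r + 14·5^r = -2·(-(-2)^(r + 1) + 2·5^r) + 14·5^r = -(-2)^(r + 2) + 2·5^(r + 1) = -(-2)^((r+1) + 1) + 2·5^(r+1),
which is the claimed formula at n = r+1.
Hence, by induction on n, the claim holds for every n ≥ 1.

w_n = -(-2)^(n + 1) + 2·5^n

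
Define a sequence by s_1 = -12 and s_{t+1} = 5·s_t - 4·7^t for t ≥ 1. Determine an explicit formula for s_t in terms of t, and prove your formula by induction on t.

s_t = 2·5^(t - 1) - 2·7^t

Computing the first terms: s_1 = -12, s_2 = -88, s_3 = -636. This suggests s_t = 2·5^(t - 1) - 2·7^t.
Base step (t = 1): the formula gives -12 = -12 = s_1.
Inductive step: suppose the statement holds for some p ≥ 1, so s_p = 2·5^(p - 1) - 2·7^p.
Then s_{p+1} = 5·s_p - 4·7^p = 5·(2·5^(p - 1) - 2·7^p) - 4·7^p = 2·5^p - 2·7^(p + 1) = 2·5^((p+1) - 1) - 2·7^(p+1),
which is the claimed formula at t = p+1.
Hence, by induction on t, the claim holds for every t ≥ 1.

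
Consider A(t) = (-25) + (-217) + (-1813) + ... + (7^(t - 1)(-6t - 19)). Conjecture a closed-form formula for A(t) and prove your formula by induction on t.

We claim A(t) = -7^t(t + 3) + 3 for all t ≥ 1.
For the base case t = 1: A(1) = -25, and the closed form gives -25. They agree.
For the inductive step, assume it holds for an arbitrary j ≥ 1, so A(j) = -7^j(j + 3) + 3.
Then A(j+1) = A(j) + (7^j(-6j - 25)) = (-7^j(j + 3) + 3) + (7^j(-6j - 25)).
Simplifying, A(j+1) = -7·7^j·j - 28·7^j + 3 = -7^(j+1)((j+1) + 3) + 3,
which is the closed form with t = j+1.
This completes the induction.

A(t) = -7^t(t + 3) + 3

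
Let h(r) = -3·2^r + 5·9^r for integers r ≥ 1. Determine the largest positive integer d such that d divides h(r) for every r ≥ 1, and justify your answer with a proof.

d = 3

Computing the first values: h(1) = 39 and h(2) = 393; gcd(39, 393) = 3, so d ≤ 3.
We prove 3 | -3·2^r + 5·9^r for all r ≥ 1 by induction on r.
Base step (r = 1): h(1) = 39 = 3·(13), so 3 | h(1).
For the inductive step, assume it holds for an arbitrary m ≥ 1, i.e. 3 | h(m). Then
h(m+1) − 9·h(m) = (-3·2^(m+1) + 5·9^(m+1)) − 9·(-3·2^m + 5·9^m) = (-3)·2^m·(2 − 9) = (21)·2^m. Since 3 | h(m) by the inductive hypothesis, 3 | 9·h(m); and 3 | 21 since 21 = 3·7. Therefore 3 | h(m+1).
This completes the induction.
Therefore the largest such d is 3.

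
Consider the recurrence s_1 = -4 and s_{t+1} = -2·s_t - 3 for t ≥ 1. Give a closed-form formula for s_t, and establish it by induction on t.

s_t = -3(-2)^(t - 1) - 1

Computing the first terms: s_1 = -4, s_2 = 5, s_3 = -13. This suggests s_t = -3(-2)^(t - 1) - 1.
Base case (t = 1): the formula gives -4 = -4 = s_1.
For the inductive step, assume it holds for an arbitrary k ≥ 1, so s_k = -3(-2)^(k - 1) - 1.
Then s_{k+1} = -2·s_k - 3 = -2·(-3(-2)^(k - 1) - 1) - 3 = -3(-2)^k - 1 = -3(-2)^((k+1) - 1) - 1,
which is the claimed formula at t = k+1.
Hence, by induction on t, the claim holds for every t ≥ 1.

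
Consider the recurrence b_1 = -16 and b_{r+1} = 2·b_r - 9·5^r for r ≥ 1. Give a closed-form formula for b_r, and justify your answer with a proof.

b_r = -2^(r - 1) - 3·5^r

Computing the first terms: b_1 = -16, b_2 = -77, b_3 = -379. This suggests b_r = -2^(r - 1) - 3·5^r.
When r = 1: the formula gives -16 = -16 = b_1.
Inductive step: suppose the statement holds for some k ≥ 1, so b_k = -2^(k - 1) - 3·5^k.
Then b_{k+1} = 2·b_k - 9·5^k = 2·(-2^(k - 1) - 3·5^k) - 9·5^k = -2^k - 3·5^(k + 1) = -2^((k+1) - 1) - 3·5^(k+1),
which is the claimed formula at r = k+1.
Hence, by induction on r, the claim holds for every r ≥ 1.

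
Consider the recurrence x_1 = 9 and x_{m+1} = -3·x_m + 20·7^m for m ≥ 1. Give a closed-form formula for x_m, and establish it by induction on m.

x_m = -5(-3)^(m - 1) + 2·7^m

Computing the first terms: x_1 = 9, x_2 = 113, x_3 = 641. This suggests x_m = -5(-3)^(m - 1) + 2·7^m.
Base step (m = 1): the formula gives 9 = 9 = x_1.
Inductive step: suppose the statement holds for some j ≥ 1, so x_j = -5(-3)^(j - 1) + 2·7^j.
Then x_{j+1} = -3·x_j + 20·7^j = -3·(-5(-3)^(j - 1) + 2·7^j) + 20·7^j = -5(-3)^j + 2·7^(j + 1) = -5(-3)^((j+1) - 1) + 2·7^(j+1),
which is the claimed formula at m = j+1.
Hence, by induction on m, the claim holds for every m ≥ 1.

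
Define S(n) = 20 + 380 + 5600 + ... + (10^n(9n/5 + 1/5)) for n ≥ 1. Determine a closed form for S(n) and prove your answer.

We claim S(n) = 2·10^n·n for all n ≥ 1.
Base case (n = 1): S(1) = 20, and the closed form gives 20. They agree.
Inductive step: suppose the statement holds for some r ≥ 1, so S(r) = 2·10^r·r.
Then S(r+1) = S(r) + (10^r(18r + 20)) = (2·10^r·r) + (10^r(18r + 20)).
Simplifying, S(r+1) = 20·10^r(r + 1) = 2·10^(r+1)·(r+1),
which is the closed form with n = r+1.
By induction, the statement is established for all n ≥ 1.

S(n) = 2·10^n·n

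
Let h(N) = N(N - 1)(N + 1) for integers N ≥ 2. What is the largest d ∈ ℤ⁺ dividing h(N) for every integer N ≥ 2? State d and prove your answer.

Computing the first values: h(2) = 6 and h(3) = 24; gcd(6, 24) = 6, so d ≤ 6.
We prove 6 | N(N - 1)(N + 1) for all N ≥ 2 by induction on N.
Base step (N = 2): h(2) = 6 = 6·(1), so 6 | h(2).
For the inductive step, assume it holds for an arbitrary r ≥ 2, i.e. 6 | h(r). Then
h(r+1) − h(r) = r·(r+1)·(r+2) − (r-1)·r·(r+1) = r·(r+1)·[(r+2) − (r-1)] = 3·r·(r+1). The product of 2 consecutive integers is divisible by (2)! = 2, so h(r+1) − h(r) is divisible by 3·2 = 6. By the inductive hypothesis 6 | h(r), hence 6 | h(r+1).
By induction, the statement is established for all N ≥ 2.
Therefore the largest such d is 6.

d = 6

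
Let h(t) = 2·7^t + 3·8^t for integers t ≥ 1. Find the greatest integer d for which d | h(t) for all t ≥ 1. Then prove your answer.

d = 2

Computing the first values: h(1) = 38 and h(2) = 290; gcd(38, 290) = 2, so d ≤ 2.
We prove 2 | 2·7^t + 3·8^t for all t ≥ 1 by induction on t.
Base step (t = 1): h(1) = 38 = 2·(19), so 2 | h(1).
Inductive step: assume the claim holds for t = j, i.e. 2 | h(j). Then
h(j+1) − 8·h(j) = (2·7^(j+1) + 3·8^(j+1)) − 8·(2·7^j + 3·8^j) = (2)·7^j·(7 − 8) = (-2)·7^j. Since 2 | h(j) by the inductive hypothesis, 2 | 8·h(j); and 2 | -2 since -2 = 2·-1. Therefore 2 | h(j+1).
Hence, by induction on t, the claim holds for every t ≥ 1.
Therefore the largest such d is 2.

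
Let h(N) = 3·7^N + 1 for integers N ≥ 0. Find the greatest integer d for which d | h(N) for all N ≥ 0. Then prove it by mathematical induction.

Computing the first values: h(0) = 4 and h(1) = 22; gcd(4, 22) = 2, so d ≤ 2.
We prove 2 | 3·7^N + 1 for all N ≥ 0 by induction on N.
Base case (N = 0): h(0) = 4 = 2·(2), so 2 | h(0).
Suppose the result is true for N = p, i.e. 2 | h(p). Then
h(p+1) = 3·7^(p+1) + 1 = 7·(3·7^p + 1) - 6 = 7·h(p) - 6. The first term is divisible by 2 by the inductive hypothesis, and -6 is divisible by 2. Hence 2 | h(p+1).
By the principle of mathematical induction, the result holds for all N ≥ 0.
Therefore the largest such d is 2.

d = 2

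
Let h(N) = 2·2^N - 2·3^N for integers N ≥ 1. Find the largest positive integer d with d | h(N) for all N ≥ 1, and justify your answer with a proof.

d = 2

Computing the first values: h(1) = -2 and h(2) = -10; gcd(-2, -10) = 2, so d ≤ 2.
We prove 2 | 2·2^N - 2·3^N for all N ≥ 1 by induction on N.
Base step (N = 1): h(1) = -2 = 2·(-1), so 2 | h(1).
Inductive step: suppose the statement holds for some m ≥ 1, i.e. 2 | h(m). Then
h(m+1) − 3·h(m) = (2·2^(m+1) - 2·3^(m+1)) − 3·(2·2^m - 2·3^m) = (2)·2^m·(2 − 3) = (-2)·2^m. Since 2 | h(m) by the inductive hypothesis, 2 | 3·h(m); and 2 | -2 since -2 = 2·-1. Therefore 2 | h(m+1).
By the principle of mathematical induction, the result holds for all N ≥ 1.
Therefore the largest such d is 2.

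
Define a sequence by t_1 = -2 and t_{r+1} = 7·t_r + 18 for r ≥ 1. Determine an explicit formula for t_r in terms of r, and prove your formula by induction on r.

t_r = 7^(r - 1) - 3

Computing the first terms: t_1 = -2, t_2 = 4, t_3 = 46. This suggests t_r = 7^(r - 1) - 3.
For the base case r = 1: the formula gives -2 = -2 = t_1.
Inductive step: assume the claim holds for r = j, so t_j = 7^(j - 1) - 3.
Then t_{j+1} = 7·t_j + 18 = 7·(7^(j - 1) - 3) + 18 = 7^j - 3 = 7^((j+1) - 1) - 3,
which is the claimed formula at r = j+1.
This completes the induction.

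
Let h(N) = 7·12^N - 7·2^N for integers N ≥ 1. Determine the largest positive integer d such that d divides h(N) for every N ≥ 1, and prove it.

d = 70

Computing the first values: h(1) = 70 and h(2) = 980; gcd(70, 980) = 70, so d ≤ 70.
We prove 70 | 7·12^N - 7·2^N for all N ≥ 1 by induction on N.
Base step (N = 1): h(1) = 70 = 70·(1), so 70 | h(1).
Inductive step: suppose the statement holds for some i ≥ 1, i.e. 70 | h(i). Then
h(i+1) − 12·h(i) = (7·12^(i+1) - 7·2^(i+1)) − 12·(7·12^i - 7·2^i) = (-7)·2^i·(2 − 12) = (70)·2^i. Since 70 | h(i) by the inductive hypothesis, 70 | 12·h(i); and 70 | 70 since 70 = 70·1. Therefore 70 | h(i+1).
By the principle of mathematical induction, the result holds for all N ≥ 1.
Therefore the largest such d is 70.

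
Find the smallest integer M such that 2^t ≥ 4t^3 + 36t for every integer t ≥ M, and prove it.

At t = 13: 8192 < 9256, so the inequality fails and M ≥ 14. We prove 2^t ≥ 4t^3 + 36t for all t ≥ 14.
Base step (t = 14): 2^t = 16384 and 4t^3 + 36t = 11480, so 16384 ≥ 11480.
Inductive step: suppose the statement holds for some k ≥ 14, so 2^k ≥ 4k^3 + 36k.
Then 2^(k + 1) = 2·(2^k) ≥ 2·(4k^3 + 36k).
Also, for k ≥ 14 we have 2·(4k^3 + 36k) ≥ 4(k+1)^3 + 36(k+1), since 2·(4k^3 + 36k) − (4(k+1)^3 + 36(k+1)) = 4k^3 - 12k^2 + 24k - 40, which is nonnegative for all k ≥ 14.
Combining, 2^(k + 1) ≥ 4(k+1)^3 + 36(k+1).
Hence, by induction on t, the claim holds for every t ≥ 14.
Hence the smallest such M is 14.

M = 14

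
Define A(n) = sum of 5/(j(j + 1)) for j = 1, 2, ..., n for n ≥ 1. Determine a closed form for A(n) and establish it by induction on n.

We claim A(n) = 5n/(n + 1) for all n ≥ 1.
For the base case n = 1: A(1) = 5/2, and the closed form gives 5/2. They agree.
For the inductive step, assume it holds for an arbitrary j ≥ 1, so A(j) = 5j/(j + 1).
Then A(j+1) = A(j) + (5/((j + 1)(j + 2))) = (5j/(j + 1)) + (5/((j + 1)(j + 2))).
Simplifying, A(j+1) = 5(j + 1)/(j + 2) = 5(j+1)/((j+1) + 1),
which is the closed form with n = j+1.
This completes the induction.

A(n) = 5n/(n + 1)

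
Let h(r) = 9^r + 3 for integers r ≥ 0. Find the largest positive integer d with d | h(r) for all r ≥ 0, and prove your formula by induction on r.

Computing the first values: h(0) = 4 and h(1) = 12; gcd(4, 12) = 4, so d ≤ 4.
We prove 4 | 9^r + 3 for all r ≥ 0 by induction on r.
Base case (r = 0): h(0) = 4 = 4·(1), so 4 | h(0).
Inductive step: assume the claim holds for r = j, i.e. 4 | h(j). Then
h(j+1) = 9^(j+1) + 3 = 9·(9^j + 3) - 24 = 9·h(j) - 24. The first term is divisible by 4 by the inductive hypothesis, and -24 is divisible by 4. Hence 4 | h(j+1).
This completes the induction.
Therefore the largest such d is 4.

d = 4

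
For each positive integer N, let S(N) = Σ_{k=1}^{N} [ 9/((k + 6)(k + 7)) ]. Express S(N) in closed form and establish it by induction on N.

S(N) = 9N/(7(N + 7))

We claim S(N) = 9N/(7(N + 7)) for all N ≥ 1.
When N = 1: S(1) = 9/56, and the closed form gives 9/56. They agree.
For the inductive step, assume it holds for an arbitrary k ≥ 1, so S(k) = 9k/(7(k + 7)).
Then S(k+1) = S(k) + (9/((k + 7)(k + 8))) = (9k/(7(k + 7))) + (9/((k + 7)(k + 8))).
Simplifying, S(k+1) = 9(k + 1)/(7(k + 8)) = 9(k+1)/(7((k+1) + 7)),
which is the closed form with N = k+1.
By induction, the statement is established for all N ≥ 1.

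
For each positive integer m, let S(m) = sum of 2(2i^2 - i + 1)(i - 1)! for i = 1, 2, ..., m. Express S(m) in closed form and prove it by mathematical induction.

S(m) = (4m + 2)m! - 2

We claim S(m) = (4m + 2)m! - 2 for all m ≥ 1.
For the base case m = 1: S(1) = 4, and the closed form gives 4. They agree.
Suppose the result is true for m = i, so S(i) = (4i + 2)i! - 2.
Then S(i+1) = S(i) + (2(2i^2 + 3i + 2)i!) = ((4i + 2)i! - 2) + (2(2i^2 + 3i + 2)i!).
Simplifying, S(i+1) = (4(i+1) + 2)(i+1)! - 2,
which is the closed form with m = i+1.
This completes the induction.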